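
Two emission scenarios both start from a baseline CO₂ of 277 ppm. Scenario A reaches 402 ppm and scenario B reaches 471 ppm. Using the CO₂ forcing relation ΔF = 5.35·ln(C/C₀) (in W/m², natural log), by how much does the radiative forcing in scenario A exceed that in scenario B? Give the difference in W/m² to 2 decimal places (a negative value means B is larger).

ΔF_A = 5.35 ln(402/277) = 5.35 × 0.37243 = 1.9925 W/m².
ΔF_B = 5.35 ln(471/277) = 5.35 × 0.53084 = 2.8400 W/m².
Difference: 1.9925 − 2.8400 = -0.8475 W/m².
(Equivalently, ΔF_A − ΔF_B = 5.35 ln(402/471) = 5.35 × -0.15841 = -0.8475 W/m².)

ΔF_A − ΔF_B = -0.85 W/m²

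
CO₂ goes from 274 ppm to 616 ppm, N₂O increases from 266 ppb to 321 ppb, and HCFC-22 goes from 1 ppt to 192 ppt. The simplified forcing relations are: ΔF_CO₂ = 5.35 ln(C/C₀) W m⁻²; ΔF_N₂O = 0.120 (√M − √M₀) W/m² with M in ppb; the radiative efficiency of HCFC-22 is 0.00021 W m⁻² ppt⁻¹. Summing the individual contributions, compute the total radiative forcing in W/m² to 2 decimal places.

ΔF = 4.57 W/m²

CO₂: 5.35 × ln(616/274) = 5.35 × ln(2.24818) = 5.35 × 0.81012 = 4.3341 W/m².
N₂O: 0.120 × (√321 − √266) = 0.120 × (17.9165 − 16.3095) = 0.120 × 1.6070 = 0.1928 W/m².
HCFC-22: ΔF = 0.00021 × (192 − 1) = 0.00021 × 191 = 0.0401 W/m².
Total ΔF = 4.3341 + 0.1928 + 0.0401 = 4.5670 W/m².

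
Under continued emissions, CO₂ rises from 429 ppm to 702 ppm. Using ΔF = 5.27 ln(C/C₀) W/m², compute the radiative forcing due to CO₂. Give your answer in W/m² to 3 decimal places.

ΔF = 2.595 W/m²

CO₂: 5.27 × ln(702/429) = 5.27 × ln(1.63636) = 5.27 × 0.49247 = 2.5953 W/m².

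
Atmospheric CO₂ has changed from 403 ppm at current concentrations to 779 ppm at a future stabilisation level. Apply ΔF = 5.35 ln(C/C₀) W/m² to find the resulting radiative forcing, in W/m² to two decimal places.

ΔF = 3.53 W/m²

CO₂: 5.35 × ln(779/403) = 5.35 × ln(1.93300) = 5.35 × 0.65907 = 3.5260 W/m².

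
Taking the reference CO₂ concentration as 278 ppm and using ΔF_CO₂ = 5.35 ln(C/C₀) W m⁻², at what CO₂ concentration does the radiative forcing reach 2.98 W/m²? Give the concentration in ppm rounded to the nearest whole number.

Set 5.35 ln(C/278) = 2.98, so ln(C/278) = 2.98/5.35 = 0.55701.
Then C/278 = e^0.55701 = 1.74545, giving C = 278 × 1.74545 = 485.24 ppm.

C ≈ 485 ppm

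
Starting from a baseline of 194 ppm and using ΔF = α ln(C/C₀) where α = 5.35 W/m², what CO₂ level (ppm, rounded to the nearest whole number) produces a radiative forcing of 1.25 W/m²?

C ≈ 245 ppm

Set 5.35 ln(C/194) = 1.25, so ln(C/194) = 1.25/5.35 = 0.23364.
Then C/194 = e^0.23364 = 1.26319, giving C = 194 × 1.26319 = 245.06 ppm.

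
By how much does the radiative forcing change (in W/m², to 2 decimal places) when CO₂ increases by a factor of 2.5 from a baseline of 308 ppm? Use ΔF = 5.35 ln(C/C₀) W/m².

ΔF = 4.90 W/m²

ΔF = 5.35 × ln(2.5) = 5.35 × 0.91629 = 4.9022 W/m².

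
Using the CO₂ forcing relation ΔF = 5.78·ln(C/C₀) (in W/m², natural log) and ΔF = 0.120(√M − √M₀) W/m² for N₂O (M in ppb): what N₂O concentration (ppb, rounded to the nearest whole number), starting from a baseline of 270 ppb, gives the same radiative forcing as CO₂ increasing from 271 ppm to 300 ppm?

M ≈ 455 ppb

CO₂ forcing: 5.78 × ln(300/271) = 5.78 × 0.101664 = 0.58762 W/m².
Set 0.120(√M − √270) = 0.58762: √M = 0.58762/0.120 + √270 = 4.8968 + 16.4317 = 21.3285.
M = (21.3285)² = 454.90 ppb.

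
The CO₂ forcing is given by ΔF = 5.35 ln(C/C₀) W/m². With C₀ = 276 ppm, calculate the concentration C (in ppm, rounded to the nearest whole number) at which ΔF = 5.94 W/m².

C ≈ 838 ppm

Set 5.35 ln(C/276) = 5.94, so ln(C/276) = 5.94/5.35 = 1.11028.
Then C/276 = e^1.11028 = 3.03521, giving C = 276 × 3.03521 = 837.72 ppm.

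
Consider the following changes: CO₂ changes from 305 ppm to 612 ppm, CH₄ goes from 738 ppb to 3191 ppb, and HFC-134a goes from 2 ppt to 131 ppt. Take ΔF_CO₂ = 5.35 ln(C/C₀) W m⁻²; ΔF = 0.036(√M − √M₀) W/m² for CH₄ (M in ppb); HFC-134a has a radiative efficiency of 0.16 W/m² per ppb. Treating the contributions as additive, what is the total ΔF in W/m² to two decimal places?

CO₂: 5.35 × ln(612/305) = 5.35 × ln(2.00656) = 5.35 × 0.69642 = 3.7258 W/m².
CH₄: 0.036 × (√3191 − √738) = 0.036 × (56.4889 − 27.1662) = 0.036 × 29.3227 = 1.0556 W/m².
HFC-134a: Δ = 131 − 2 = 129 ppt = 0.129 ppb; ΔF = 0.16 × 0.129 = 0.0206 W/m².
Total ΔF = 3.7258 + 1.0556 + 0.0206 = 4.8020 W/m².

ΔF = 4.80 W/m²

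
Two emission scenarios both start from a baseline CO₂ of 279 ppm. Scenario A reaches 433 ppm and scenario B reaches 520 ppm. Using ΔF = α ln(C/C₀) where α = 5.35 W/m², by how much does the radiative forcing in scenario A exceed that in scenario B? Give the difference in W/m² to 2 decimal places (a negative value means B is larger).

ΔF_A = 5.35 ln(433/279) = 5.35 × 0.43953 = 2.3515 W/m².
ΔF_B = 5.35 ln(520/279) = 5.35 × 0.62262 = 3.3310 W/m².
Difference: 2.3515 − 3.3310 = -0.9795 W/m².
(Equivalently, ΔF_A − ΔF_B = 5.35 ln(433/520) = 5.35 × -0.18309 = -0.9795 W/m².)

ΔF_A − ΔF_B = -0.98 W/m²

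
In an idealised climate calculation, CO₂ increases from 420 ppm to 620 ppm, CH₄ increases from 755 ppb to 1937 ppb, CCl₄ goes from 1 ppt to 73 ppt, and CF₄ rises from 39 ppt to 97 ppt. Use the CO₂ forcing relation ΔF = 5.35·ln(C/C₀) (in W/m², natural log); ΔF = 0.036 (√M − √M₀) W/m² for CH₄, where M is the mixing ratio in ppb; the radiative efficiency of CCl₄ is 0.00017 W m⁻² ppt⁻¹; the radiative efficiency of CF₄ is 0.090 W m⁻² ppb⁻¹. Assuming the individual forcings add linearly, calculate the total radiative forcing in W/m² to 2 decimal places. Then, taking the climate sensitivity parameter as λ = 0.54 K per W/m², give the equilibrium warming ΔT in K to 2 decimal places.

CO₂: 5.35 × ln(620/420) = 5.35 × ln(1.47619) = 5.35 × 0.38946 = 2.0836 W/m².
CH₄: 0.036 × (√1937 − √755) = 0.036 × (44.0114 − 27.4773) = 0.036 × 16.5341 = 0.5952 W/m².
CCl₄: ΔF = 0.00017 × (73 − 1) = 0.00017 × 72 = 0.0122 W/m².
CF₄: Δ = 97 − 39 = 58 ppt = 0.058 ppb; ΔF = 0.090 × 0.058 = 0.0052 W/m².
Total ΔF = 2.0836 + 0.5952 + 0.0122 + 0.0052 = 2.6962 W/m².
ΔT = λ ΔF = 0.54 × 2.70 = 1.4580 K.

ΔF = 2.70 W/m²; ΔT = 1.46 K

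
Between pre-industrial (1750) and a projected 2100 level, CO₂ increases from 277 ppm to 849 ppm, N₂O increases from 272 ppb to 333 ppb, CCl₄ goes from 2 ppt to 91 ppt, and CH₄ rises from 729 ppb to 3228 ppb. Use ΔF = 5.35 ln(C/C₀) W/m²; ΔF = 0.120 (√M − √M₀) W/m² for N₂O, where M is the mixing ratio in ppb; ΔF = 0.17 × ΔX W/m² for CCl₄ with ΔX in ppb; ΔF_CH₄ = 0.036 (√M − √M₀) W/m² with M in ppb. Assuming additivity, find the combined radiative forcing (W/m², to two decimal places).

CO₂: 5.35 × ln(849/277) = 5.35 × ln(3.06498) = 5.35 × 1.12004 = 5.9922 W/m².
N₂O: 0.120 × (√333 − √272) = 0.120 × (18.2483 − 16.4924) = 0.120 × 1.7559 = 0.2107 W/m².
CCl₄: Δ = 91 − 2 = 89 ppt = 0.089 ppb; ΔF = 0.17 × 0.089 = 0.0151 W/m².
CH₄: 0.036 × (√3228 − √729) = 0.036 × (56.8155 − 27.0000) = 0.036 × 29.8155 = 1.0734 W/m².
Total ΔF = 5.9922 + 0.2107 + 0.0151 + 1.0734 = 7.2914 W/m².

ΔF = 7.29 W/m²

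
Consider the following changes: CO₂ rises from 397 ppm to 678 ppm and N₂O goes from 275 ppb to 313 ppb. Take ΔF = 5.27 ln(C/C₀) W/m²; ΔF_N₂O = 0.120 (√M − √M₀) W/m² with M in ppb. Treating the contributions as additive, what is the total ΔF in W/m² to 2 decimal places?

ΔF = 2.95 W/m²

CO₂: 5.27 × ln(678/397) = 5.27 × ln(1.70781) = 5.27 × 0.53521 = 2.8206 W/m².
N₂O: 0.120 × (√313 − √275) = 0.120 × (17.6918 − 16.5831) = 0.120 × 1.1087 = 0.1330 W/m².
Total ΔF = 2.8206 + 0.1330 = 2.9536 W/m².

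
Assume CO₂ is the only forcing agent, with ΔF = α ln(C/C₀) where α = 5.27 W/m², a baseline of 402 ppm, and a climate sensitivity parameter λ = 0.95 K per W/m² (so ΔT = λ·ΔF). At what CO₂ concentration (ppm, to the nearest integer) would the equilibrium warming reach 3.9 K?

Required forcing: ΔF = ΔT/λ = 3.9/0.95 = 4.1053 W/m².
Then ln(C/402) = ΔF/5.27 = 4.1053/5.27 = 0.77899.
So C = 402 × e^0.77899 = 402 × 2.17927 = 876.07 ppm.

C ≈ 876 ppm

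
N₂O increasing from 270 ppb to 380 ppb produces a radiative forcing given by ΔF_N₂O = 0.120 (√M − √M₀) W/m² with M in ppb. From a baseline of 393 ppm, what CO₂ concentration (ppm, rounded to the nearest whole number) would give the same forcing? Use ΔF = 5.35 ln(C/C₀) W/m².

N₂O forcing: 0.120 × (√380 − √270) = 0.120 × (19.4936 − 16.4317) = 0.120 × 3.0619 = 0.36743 W/m².
Set 5.35 ln(C/393) = 0.36743: ln(C/393) = 0.36743/5.35 = 0.06868, so C = 393 × e^0.06868 = 393 × 1.07109 = 420.94 ppm.

C ≈ 421 ppm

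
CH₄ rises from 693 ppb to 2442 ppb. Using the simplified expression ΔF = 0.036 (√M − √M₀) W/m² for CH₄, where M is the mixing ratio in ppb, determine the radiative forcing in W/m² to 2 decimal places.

CH₄: 0.036 × (√2442 − √693) = 0.036 × (49.4166 − 26.3249) = 0.036 × 23.0917 = 0.8313 W/m².

ΔF = 0.83 W/m²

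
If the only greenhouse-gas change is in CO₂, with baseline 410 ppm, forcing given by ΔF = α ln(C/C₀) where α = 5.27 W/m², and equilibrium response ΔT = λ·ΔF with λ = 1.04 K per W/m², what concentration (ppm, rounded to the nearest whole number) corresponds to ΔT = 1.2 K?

C ≈ 510 ppm

Required forcing: ΔF = ΔT/λ = 1.2/1.04 = 1.1538 W/m².
Then ln(C/410) = ΔF/5.27 = 1.1538/5.27 = 0.21894.
So C = 410 × e^0.21894 = 410 × 1.24476 = 510.35 ppm.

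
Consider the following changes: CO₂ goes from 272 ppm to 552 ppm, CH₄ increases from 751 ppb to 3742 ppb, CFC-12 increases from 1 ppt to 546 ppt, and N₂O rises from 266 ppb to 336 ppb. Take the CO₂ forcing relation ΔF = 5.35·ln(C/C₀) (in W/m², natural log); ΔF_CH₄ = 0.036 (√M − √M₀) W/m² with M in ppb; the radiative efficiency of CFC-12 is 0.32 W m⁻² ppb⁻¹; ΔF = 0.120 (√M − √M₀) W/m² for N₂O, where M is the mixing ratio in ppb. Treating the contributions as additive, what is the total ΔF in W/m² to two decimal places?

ΔF = 5.42 W/m²

CO₂: 5.35 × ln(552/272) = 5.35 × ln(2.02941) = 5.35 × 0.70775 = 3.7865 W/m².
CH₄: 0.036 × (√3742 − √751) = 0.036 × (61.1719 − 27.4044) = 0.036 × 33.7675 = 1.2156 W/m².
CFC-12: Δ = 546 − 1 = 545 ppt = 0.545 ppb; ΔF = 0.32 × 0.545 = 0.1744 W/m².
N₂O: 0.120 × (√336 − √266) = 0.120 × (18.3303 − 16.3095) = 0.120 × 2.0208 = 0.2425 W/m².
Total ΔF = 3.7865 + 1.2156 + 0.1744 + 0.2425 = 5.4190 W/m².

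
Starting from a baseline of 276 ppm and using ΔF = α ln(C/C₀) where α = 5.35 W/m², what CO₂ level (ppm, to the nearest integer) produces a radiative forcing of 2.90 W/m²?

C ≈ 475 ppm

Set 5.35 ln(C/276) = 2.90, so ln(C/276) = 2.90/5.35 = 0.54206.
Then C/276 = e^0.54206 = 1.71955, giving C = 276 × 1.71955 = 474.60 ppm.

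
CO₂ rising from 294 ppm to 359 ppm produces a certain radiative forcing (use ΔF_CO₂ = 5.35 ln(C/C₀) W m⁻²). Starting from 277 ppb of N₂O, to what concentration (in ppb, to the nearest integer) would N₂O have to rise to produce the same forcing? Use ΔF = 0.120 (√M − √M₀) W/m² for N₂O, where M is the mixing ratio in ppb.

CO₂ forcing: 5.35 × ln(359/294) = 5.35 × 0.199743 = 1.06863 W/m².
Set 0.120(√M − √277) = 1.06863: √M = 1.06863/0.120 + √277 = 8.9053 + 16.6433 = 25.5486.
M = (25.5486)² = 652.73 ppb.

M ≈ 653 ppb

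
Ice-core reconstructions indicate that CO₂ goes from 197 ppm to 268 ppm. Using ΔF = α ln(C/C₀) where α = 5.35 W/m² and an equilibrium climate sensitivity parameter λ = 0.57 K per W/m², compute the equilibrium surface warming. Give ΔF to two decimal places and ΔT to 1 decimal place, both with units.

CO₂: 5.35 × ln(268/197) = 5.35 × ln(1.36041) = 5.35 × 0.30779 = 1.6467 W/m².
ΔT = λ ΔF = 0.57 × 1.65 = 0.9405 K.

ΔF = 1.65 W/m²; ΔT = 0.9 K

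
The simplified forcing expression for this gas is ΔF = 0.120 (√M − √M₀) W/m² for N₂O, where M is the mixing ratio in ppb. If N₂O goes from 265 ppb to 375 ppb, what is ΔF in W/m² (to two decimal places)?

ΔF = 0.37 W/m²

N₂O: 0.120 × (√375 − √265) = 0.120 × (19.3649 − 16.2788) = 0.120 × 3.0861 = 0.3703 W/m².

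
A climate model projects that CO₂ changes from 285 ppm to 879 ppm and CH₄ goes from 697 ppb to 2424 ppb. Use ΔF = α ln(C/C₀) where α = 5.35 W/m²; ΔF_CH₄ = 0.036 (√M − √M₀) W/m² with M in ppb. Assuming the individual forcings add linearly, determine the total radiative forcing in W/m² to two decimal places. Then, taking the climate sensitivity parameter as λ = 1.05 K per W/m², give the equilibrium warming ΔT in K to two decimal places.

CO₂: 5.35 × ln(879/285) = 5.35 × ln(3.08421) = 5.35 × 1.12630 = 6.0257 W/m².
CH₄: 0.036 × (√2424 − √697) = 0.036 × (49.2341 − 26.4008) = 0.036 × 22.8333 = 0.8220 W/m².
Total ΔF = 6.0257 + 0.8220 = 6.8477 W/m².
ΔT = λ ΔF = 1.05 × 6.85 = 7.1925 K.

ΔF = 6.85 W/m²; ΔT = 7.19 K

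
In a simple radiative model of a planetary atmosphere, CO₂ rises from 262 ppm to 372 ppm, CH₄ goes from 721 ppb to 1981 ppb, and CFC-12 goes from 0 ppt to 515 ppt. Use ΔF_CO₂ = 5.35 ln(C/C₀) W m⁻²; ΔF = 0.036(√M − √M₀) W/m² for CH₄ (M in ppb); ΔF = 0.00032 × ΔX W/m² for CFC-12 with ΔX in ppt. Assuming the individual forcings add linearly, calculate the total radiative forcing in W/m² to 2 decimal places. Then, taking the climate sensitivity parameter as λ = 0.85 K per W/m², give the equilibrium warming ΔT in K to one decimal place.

CO₂: 5.35 × ln(372/262) = 5.35 × ln(1.41985) = 5.35 × 0.35055 = 1.8754 W/m².
CH₄: 0.036 × (√1981 − √721) = 0.036 × (44.5084 − 26.8514) = 0.036 × 17.6570 = 0.6357 W/m².
CFC-12: ΔF = 0.00032 × (515 − 0) = 0.00032 × 515 = 0.1648 W/m².
Total ΔF = 1.8754 + 0.6357 + 0.1648 = 2.6759 W/m².
ΔT = λ ΔF = 0.85 × 2.68 = 2.2780 K.

ΔF = 2.68 W/m²; ΔT = 2.3 K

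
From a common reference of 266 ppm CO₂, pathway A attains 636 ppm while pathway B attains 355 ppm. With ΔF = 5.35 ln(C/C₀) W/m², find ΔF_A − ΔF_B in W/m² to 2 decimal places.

ΔF_A = 5.35 ln(636/266) = 5.35 × 0.87170 = 4.6636 W/m².
ΔF_B = 5.35 ln(355/266) = 5.35 × 0.28862 = 1.5441 W/m².
Difference: 4.6636 − 1.5441 = 3.1195 W/m².

ΔF_A − ΔF_B = 3.12 W/m²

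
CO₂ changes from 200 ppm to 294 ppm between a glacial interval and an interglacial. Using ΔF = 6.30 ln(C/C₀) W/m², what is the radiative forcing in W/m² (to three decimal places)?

ΔF = 2.427 W/m²

CO₂: 6.30 × ln(294/200) = 6.30 × ln(1.47000) = 6.30 × 0.38526 = 2.4271 W/m².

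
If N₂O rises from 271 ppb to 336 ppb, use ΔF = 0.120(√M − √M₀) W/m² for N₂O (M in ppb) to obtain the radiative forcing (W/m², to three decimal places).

N₂O: 0.120 × (√336 − √271) = 0.120 × (18.3303 − 16.4621) = 0.120 × 1.8682 = 0.2242 W/m².

ΔF = 0.224 W/m²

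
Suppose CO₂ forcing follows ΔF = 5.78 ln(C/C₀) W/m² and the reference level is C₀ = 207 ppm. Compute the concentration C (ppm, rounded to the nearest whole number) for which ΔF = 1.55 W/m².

Set 5.78 ln(C/207) = 1.55, so ln(C/207) = 1.55/5.78 = 0.26817.
Then C/207 = e^0.26817 = 1.30757, giving C = 207 × 1.30757 = 270.67 ppm.

C ≈ 271 ppm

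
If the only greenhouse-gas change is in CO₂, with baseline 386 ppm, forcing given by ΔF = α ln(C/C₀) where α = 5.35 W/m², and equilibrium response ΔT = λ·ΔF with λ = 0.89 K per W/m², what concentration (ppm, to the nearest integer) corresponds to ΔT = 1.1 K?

Required forcing: ΔF = ΔT/λ = 1.1/0.89 = 1.2360 W/m².
Then ln(C/386) = ΔF/5.35 = 1.2360/5.35 = 0.23103.
So C = 386 × e^0.23103 = 386 × 1.25990 = 486.32 ppm.

C ≈ 486 ppm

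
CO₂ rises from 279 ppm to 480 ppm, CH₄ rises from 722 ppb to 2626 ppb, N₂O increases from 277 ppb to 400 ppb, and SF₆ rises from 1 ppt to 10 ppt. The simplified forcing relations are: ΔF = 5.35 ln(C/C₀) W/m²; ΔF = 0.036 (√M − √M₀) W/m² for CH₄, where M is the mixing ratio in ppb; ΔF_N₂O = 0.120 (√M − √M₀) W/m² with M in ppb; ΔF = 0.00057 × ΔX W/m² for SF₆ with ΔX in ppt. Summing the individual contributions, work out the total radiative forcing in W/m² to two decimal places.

ΔF = 4.19 W/m²

CO₂: 5.35 × ln(480/279) = 5.35 × ln(1.72043) = 5.35 × 0.54257 = 2.9027 W/m².
CH₄: 0.036 × (√2626 − √722) = 0.036 × (51.2445 − 26.8701) = 0.036 × 24.3744 = 0.8775 W/m².
N₂O: 0.120 × (√400 − √277) = 0.120 × (20.0000 − 16.6433) = 0.120 × 3.3567 = 0.4028 W/m².
SF₆: ΔF = 0.00057 × (10 − 1) = 0.00057 × 9 = 0.0051 W/m².
Total ΔF = 2.9027 + 0.8775 + 0.4028 + 0.0051 = 4.1881 W/m².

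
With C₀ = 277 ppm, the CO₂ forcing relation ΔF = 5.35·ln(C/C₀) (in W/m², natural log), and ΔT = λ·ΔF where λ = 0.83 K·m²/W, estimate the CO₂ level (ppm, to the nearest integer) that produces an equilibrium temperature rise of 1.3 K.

C ≈ 371 ppm

Required forcing: ΔF = ΔT/λ = 1.3/0.83 = 1.5663 W/m².
Then ln(C/277) = ΔF/5.35 = 1.5663/5.35 = 0.29277.
So C = 277 × e^0.29277 = 277 × 1.34013 = 371.22 ppm.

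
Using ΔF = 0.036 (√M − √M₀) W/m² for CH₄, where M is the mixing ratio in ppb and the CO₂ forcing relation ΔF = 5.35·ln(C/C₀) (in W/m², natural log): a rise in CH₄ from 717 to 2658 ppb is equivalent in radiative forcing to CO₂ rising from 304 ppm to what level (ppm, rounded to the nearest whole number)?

C ≈ 359 ppm

CH₄ forcing: 0.036 × (√2658 − √717) = 0.036 × (51.5558 − 26.7769) = 0.036 × 24.7789 = 0.89204 W/m².
Set 5.35 ln(C/304) = 0.89204: ln(C/304) = 0.89204/5.35 = 0.16674, so C = 304 × e^0.16674 = 304 × 1.18145 = 359.16 ppm.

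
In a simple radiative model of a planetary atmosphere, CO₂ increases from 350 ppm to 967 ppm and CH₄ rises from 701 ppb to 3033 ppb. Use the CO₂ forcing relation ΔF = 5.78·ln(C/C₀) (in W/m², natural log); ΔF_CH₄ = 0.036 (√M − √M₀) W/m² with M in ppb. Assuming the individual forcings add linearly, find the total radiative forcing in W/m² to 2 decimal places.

CO₂: 5.78 × ln(967/350) = 5.78 × ln(2.76286) = 5.78 × 1.01627 = 5.8740 W/m².
CH₄: 0.036 × (√3033 − √701) = 0.036 × (55.0727 − 26.4764) = 0.036 × 28.5963 = 1.0295 W/m².
Total ΔF = 5.8740 + 1.0295 = 6.9035 W/m².

ΔF = 6.90 W/m²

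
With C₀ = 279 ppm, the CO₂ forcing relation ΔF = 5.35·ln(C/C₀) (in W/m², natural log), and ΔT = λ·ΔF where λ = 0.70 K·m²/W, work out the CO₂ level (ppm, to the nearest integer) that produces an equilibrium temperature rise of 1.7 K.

Required forcing: ΔF = ΔT/λ = 1.7/0.70 = 2.4286 W/m².
Then ln(C/279) = ΔF/5.35 = 2.4286/5.35 = 0.45394.
So C = 279 × e^0.45394 = 279 × 1.57450 = 439.29 ppm.

C ≈ 439 ppm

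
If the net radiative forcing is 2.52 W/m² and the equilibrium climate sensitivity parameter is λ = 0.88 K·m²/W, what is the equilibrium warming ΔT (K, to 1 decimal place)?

ΔT = λ ΔF = 0.88 × 2.52 = 2.2176 K.

ΔT = 2.2 K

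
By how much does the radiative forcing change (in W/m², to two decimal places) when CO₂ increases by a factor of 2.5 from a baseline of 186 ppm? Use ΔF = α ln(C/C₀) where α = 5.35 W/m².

ΔF = 4.90 W/m²

Because the forcing depends only on the ratio C/C₀, the initial concentration does not enter.
ΔF = 5.35 × ln(2.5) = 5.35 × 0.91629 = 4.9022 W/m².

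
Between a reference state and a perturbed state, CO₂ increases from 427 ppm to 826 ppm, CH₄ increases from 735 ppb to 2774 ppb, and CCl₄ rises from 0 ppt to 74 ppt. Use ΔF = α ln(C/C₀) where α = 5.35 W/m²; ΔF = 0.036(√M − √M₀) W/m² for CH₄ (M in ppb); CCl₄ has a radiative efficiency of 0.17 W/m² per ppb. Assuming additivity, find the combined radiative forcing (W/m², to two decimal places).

ΔF = 4.46 W/m²

CO₂: 5.35 × ln(826/427) = 5.35 × ln(1.93443) = 5.35 × 0.65981 = 3.5300 W/m².
CH₄: 0.036 × (√2774 − √735) = 0.036 × (52.6688 − 27.1109) = 0.036 × 25.5579 = 0.9201 W/m².
CCl₄: Δ = 74 − 0 = 74 ppt = 0.074 ppb; ΔF = 0.17 × 0.074 = 0.0126 W/m².
Total ΔF = 3.5300 + 0.9201 + 0.0126 = 4.4627 W/m².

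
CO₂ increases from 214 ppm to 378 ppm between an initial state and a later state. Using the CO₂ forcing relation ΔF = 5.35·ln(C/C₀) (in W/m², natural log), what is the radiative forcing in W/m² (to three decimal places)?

ΔF = 3.044 W/m²

CO₂ absorption bands are partially saturated, so forcing scales with the logarithm of the concentration ratio.
CO₂: 5.35 × ln(378/214) = 5.35 × ln(1.76636) = 5.35 × 0.56892 = 3.0437 W/m².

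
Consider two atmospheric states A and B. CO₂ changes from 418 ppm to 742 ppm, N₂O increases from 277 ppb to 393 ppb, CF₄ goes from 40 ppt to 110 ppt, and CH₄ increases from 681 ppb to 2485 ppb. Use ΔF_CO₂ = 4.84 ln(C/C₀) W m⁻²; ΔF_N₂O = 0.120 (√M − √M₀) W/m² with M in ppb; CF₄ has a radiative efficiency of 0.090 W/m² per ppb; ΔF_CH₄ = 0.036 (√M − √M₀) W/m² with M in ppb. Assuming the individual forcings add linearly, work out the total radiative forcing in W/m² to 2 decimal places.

ΔF = 4.02 W/m²

CO₂: 4.84 × ln(742/418) = 4.84 × ln(1.77512) = 4.84 × 0.57387 = 2.7775 W/m².
N₂O: 0.120 × (√393 − √277) = 0.120 × (19.8242 − 16.6433) = 0.120 × 3.1809 = 0.3817 W/m².
CF₄: Δ = 110 − 40 = 70 ppt = 0.070 ppb; ΔF = 0.090 × 0.070 = 0.0063 W/m².
CH₄: 0.036 × (√2485 − √681) = 0.036 × (49.8498 − 26.0960) = 0.036 × 23.7538 = 0.8551 W/m².
Total ΔF = 2.7775 + 0.3817 + 0.0063 + 0.8551 = 4.0206 W/m².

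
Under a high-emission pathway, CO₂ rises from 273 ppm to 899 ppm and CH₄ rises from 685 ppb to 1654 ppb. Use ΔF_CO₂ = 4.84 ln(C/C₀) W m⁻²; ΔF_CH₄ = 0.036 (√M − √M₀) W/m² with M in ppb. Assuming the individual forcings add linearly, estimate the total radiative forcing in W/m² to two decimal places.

ΔF = 6.29 W/m²

CO₂: 4.84 × ln(899/273) = 4.84 × ln(3.29304) = 4.84 × 1.19181 = 5.7684 W/m².
CH₄: 0.036 × (√1654 − √685) = 0.036 × (40.6694 − 26.1725) = 0.036 × 14.4969 = 0.5219 W/m².
Total ΔF = 5.7684 + 0.5219 = 6.2903 W/m².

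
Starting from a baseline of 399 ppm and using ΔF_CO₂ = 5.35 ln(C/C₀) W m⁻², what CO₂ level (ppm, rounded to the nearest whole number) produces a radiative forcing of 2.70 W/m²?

C ≈ 661 ppm

Set 5.35 ln(C/399) = 2.70, so ln(C/399) = 2.70/5.35 = 0.50467.
Then C/399 = e^0.50467 = 1.65644, giving C = 399 × 1.65644 = 660.92 ppm.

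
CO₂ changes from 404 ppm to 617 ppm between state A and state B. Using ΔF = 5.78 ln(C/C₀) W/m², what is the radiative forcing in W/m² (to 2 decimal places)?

CO₂: 5.78 × ln(617/404) = 5.78 × ln(1.52723) = 5.78 × 0.42346 = 2.4476 W/m².

ΔF = 2.45 W/m²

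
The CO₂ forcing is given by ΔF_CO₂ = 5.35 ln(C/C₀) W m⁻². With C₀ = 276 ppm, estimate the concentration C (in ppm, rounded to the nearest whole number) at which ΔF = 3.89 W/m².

Set 5.35 ln(C/276) = 3.89, so ln(C/276) = 3.89/5.35 = 0.72710.
Then C/276 = e^0.72710 = 2.06907, giving C = 276 × 2.06907 = 571.06 ppm.

C ≈ 571 ppm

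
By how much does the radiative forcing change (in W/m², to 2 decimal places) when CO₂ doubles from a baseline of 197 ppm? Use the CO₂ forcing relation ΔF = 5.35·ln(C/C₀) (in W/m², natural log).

ΔF = 3.71 W/m²

ΔF = 5.35 × ln(2) = 5.35 × 0.69315 = 3.7084 W/m².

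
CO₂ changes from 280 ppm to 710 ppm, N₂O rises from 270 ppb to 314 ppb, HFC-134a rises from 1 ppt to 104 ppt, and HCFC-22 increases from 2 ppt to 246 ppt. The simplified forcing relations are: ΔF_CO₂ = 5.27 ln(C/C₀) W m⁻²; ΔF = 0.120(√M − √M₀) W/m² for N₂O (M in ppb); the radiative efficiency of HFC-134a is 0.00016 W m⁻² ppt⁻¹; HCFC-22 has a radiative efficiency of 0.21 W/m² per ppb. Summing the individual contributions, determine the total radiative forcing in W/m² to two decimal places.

ΔF = 5.13 W/m²

CO₂: 5.27 × ln(710/280) = 5.27 × ln(2.53571) = 5.27 × 0.93047 = 4.9036 W/m².
N₂O: 0.120 × (√314 − √270) = 0.120 × (17.7200 − 16.4317) = 0.120 × 1.2883 = 0.1546 W/m².
HFC-134a: ΔF = 0.00016 × (104 − 1) = 0.00016 × 103 = 0.0165 W/m².
HCFC-22: Δ = 246 − 2 = 244 ppt = 0.244 ppb; ΔF = 0.21 × 0.244 = 0.0512 W/m².
Total ΔF = 4.9036 + 0.1546 + 0.0165 + 0.0512 = 5.1259 W/m².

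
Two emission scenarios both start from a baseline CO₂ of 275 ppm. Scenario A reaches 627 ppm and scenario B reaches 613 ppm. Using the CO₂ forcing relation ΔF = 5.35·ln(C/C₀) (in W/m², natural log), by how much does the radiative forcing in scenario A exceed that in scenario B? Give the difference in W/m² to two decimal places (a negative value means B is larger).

ΔF_A = 5.35 ln(627/275) = 5.35 × 0.82418 = 4.4094 W/m².
ΔF_B = 5.35 ln(613/275) = 5.35 × 0.80159 = 4.2885 W/m².
Difference: 4.4094 − 4.2885 = 0.1209 W/m².

ΔF_A − ΔF_B = 0.12 W/m²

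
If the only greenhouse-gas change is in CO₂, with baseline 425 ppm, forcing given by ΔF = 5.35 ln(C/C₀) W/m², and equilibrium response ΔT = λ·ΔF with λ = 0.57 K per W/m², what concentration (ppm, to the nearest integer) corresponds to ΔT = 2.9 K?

Required forcing: ΔF = ΔT/λ = 2.9/0.57 = 5.0877 W/m².
Then ln(C/425) = ΔF/5.35 = 5.0877/5.35 = 0.95097.
So C = 425 × e^0.95097 = 425 × 2.58822 = 1099.99 ppm.

C ≈ 1100 ppm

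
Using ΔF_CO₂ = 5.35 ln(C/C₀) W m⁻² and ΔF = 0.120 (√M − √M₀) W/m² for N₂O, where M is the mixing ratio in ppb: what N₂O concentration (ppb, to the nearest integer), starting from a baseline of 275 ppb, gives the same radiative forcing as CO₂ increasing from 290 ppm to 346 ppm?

M ≈ 598 ppb

CO₂ forcing: 5.35 × ln(346/290) = 5.35 × 0.176558 = 0.94459 W/m².
Set 0.120(√M − √275) = 0.94459: √M = 0.94459/0.120 + √275 = 7.8716 + 16.5831 = 24.4547.
M = (24.4547)² = 598.03 ppb.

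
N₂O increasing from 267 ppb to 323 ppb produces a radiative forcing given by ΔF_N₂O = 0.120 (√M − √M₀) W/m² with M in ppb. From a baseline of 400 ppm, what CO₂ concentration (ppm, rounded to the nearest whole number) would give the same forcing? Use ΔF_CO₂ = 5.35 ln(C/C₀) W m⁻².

N₂O forcing: 0.120 × (√323 − √267) = 0.120 × (17.9722 − 16.3401) = 0.120 × 1.6321 = 0.19585 W/m².
Set 5.35 ln(C/400) = 0.19585: ln(C/400) = 0.19585/5.35 = 0.03661, so C = 400 × e^0.03661 = 400 × 1.03729 = 414.92 ppm.

C ≈ 415 ppm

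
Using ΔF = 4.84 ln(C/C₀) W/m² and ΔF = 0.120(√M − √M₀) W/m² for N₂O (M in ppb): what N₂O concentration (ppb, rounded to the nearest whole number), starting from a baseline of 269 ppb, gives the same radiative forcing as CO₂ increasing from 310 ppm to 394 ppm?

M ≈ 680 ppb

CO₂ forcing: 4.84 × ln(394/310) = 4.84 × 0.239779 = 1.16053 W/m².
Set 0.120(√M − √269) = 1.16053: √M = 1.16053/0.120 + √269 = 9.6711 + 16.4012 = 26.0723.
M = (26.0723)² = 679.76 ppb.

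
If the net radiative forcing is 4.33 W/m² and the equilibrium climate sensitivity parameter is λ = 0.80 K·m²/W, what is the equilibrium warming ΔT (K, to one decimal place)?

ΔT = λ ΔF = 0.80 × 4.33 = 3.4640 K.

ΔT = 3.5 K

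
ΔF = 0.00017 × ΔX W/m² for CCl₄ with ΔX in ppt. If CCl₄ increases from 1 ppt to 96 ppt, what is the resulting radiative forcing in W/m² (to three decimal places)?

CCl₄: ΔF = 0.00017 × (96 − 1) = 0.00017 × 95 = 0.0162 W/m².

ΔF = 0.016 W/m²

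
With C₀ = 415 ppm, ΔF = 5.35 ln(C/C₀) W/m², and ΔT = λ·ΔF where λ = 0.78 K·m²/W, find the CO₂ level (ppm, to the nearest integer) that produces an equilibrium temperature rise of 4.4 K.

C ≈ 1191 ppm

Required forcing: ΔF = ΔT/λ = 4.4/0.78 = 5.6410 W/m².
Then ln(C/415) = ΔF/5.35 = 5.6410/5.35 = 1.05439.
So C = 415 × e^1.05439 = 415 × 2.87022 = 1191.14 ppm.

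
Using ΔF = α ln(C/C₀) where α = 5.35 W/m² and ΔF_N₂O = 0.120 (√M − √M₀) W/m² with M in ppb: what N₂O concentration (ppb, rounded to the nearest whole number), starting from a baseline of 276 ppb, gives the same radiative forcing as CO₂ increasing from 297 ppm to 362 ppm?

M ≈ 647 ppb

CO₂ forcing: 5.35 × ln(362/297) = 5.35 × 0.197912 = 1.05883 W/m².
Set 0.120(√M − √276) = 1.05883: √M = 1.05883/0.120 + √276 = 8.8236 + 16.6132 = 25.4368.
M = (25.4368)² = 647.03 ppb.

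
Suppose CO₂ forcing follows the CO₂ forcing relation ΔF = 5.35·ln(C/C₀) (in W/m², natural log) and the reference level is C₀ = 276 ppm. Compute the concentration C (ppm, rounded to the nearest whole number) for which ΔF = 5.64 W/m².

Set 5.35 ln(C/276) = 5.64, so ln(C/276) = 5.64/5.35 = 1.05421.
Then C/276 = e^1.05421 = 2.86971, giving C = 276 × 2.86971 = 792.04 ppm.

C ≈ 792 ppm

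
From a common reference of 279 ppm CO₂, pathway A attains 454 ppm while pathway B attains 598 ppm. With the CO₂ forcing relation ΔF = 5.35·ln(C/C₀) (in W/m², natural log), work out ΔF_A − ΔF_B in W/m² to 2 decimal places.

ΔF_A = 5.35 ln(454/279) = 5.35 × 0.48689 = 2.6049 W/m².
ΔF_B = 5.35 ln(598/279) = 5.35 × 0.76238 = 4.0787 W/m².
Difference: 2.6049 − 4.0787 = -1.4738 W/m².

ΔF_A − ΔF_B = -1.47 W/m²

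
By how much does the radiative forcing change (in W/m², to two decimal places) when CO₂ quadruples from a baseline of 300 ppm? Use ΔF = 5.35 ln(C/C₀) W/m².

ΔF = 7.42 W/m²

Because the forcing depends only on the ratio C/C₀, the initial concentration does not enter.
ΔF = 5.35 × ln(4) = 5.35 × 1.38629 = 7.4167 W/m².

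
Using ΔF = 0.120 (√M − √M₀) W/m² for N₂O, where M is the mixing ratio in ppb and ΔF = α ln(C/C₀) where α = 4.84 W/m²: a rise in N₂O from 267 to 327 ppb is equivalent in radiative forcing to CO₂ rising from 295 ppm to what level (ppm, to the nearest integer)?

C ≈ 308 ppm

N₂O forcing: 0.120 × (√327 − √267) = 0.120 × (18.0831 − 16.3401) = 0.120 × 1.7430 = 0.20916 W/m².
Set 4.84 ln(C/295) = 0.20916: ln(C/295) = 0.20916/4.84 = 0.04321, so C = 295 × e^0.04321 = 295 × 1.04416 = 308.03 ppm.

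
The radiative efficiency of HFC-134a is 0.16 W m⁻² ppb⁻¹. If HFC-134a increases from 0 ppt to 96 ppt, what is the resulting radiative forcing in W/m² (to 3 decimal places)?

HFC-134a: Δ = 96 − 0 = 96 ppt = 0.096 ppb; ΔF = 0.16 × 0.096 = 0.0154 W/m².

ΔF = 0.015 W/m²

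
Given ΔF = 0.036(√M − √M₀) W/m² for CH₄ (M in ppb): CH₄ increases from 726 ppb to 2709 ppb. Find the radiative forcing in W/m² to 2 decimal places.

CH₄: 0.036 × (√2709 − √726) = 0.036 × (52.0481 − 26.9444) = 0.036 × 25.1037 = 0.9037 W/m².

ΔF = 0.90 W/m²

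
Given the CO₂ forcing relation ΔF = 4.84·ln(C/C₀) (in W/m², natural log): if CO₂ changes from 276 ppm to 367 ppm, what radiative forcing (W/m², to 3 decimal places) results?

ΔF = 1.379 W/m²

CO₂ absorption bands are partially saturated, so forcing scales with the logarithm of the concentration ratio.
CO₂: 4.84 × ln(367/276) = 4.84 × ln(1.32971) = 4.84 × 0.28496 = 1.3792 W/m².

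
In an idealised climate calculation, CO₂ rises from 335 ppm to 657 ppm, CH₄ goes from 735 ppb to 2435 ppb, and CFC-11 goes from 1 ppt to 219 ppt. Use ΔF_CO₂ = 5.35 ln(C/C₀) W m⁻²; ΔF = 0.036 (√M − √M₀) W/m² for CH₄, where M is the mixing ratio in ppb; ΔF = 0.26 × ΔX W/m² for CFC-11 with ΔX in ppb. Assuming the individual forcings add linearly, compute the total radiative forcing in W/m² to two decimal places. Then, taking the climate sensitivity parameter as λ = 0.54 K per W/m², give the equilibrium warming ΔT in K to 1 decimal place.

ΔF = 4.46 W/m²; ΔT = 2.4 K

CO₂: 5.35 × ln(657/335) = 5.35 × ln(1.96119) = 5.35 × 0.67355 = 3.6035 W/m².
CH₄: 0.036 × (√2435 − √735) = 0.036 × (49.3457 − 27.1109) = 0.036 × 22.2348 = 0.8005 W/m².
CFC-11: Δ = 219 − 1 = 218 ppt = 0.218 ppb; ΔF = 0.26 × 0.218 = 0.0567 W/m².
Total ΔF = 3.6035 + 0.8005 + 0.0567 = 4.4607 W/m².
ΔT = λ ΔF = 0.54 × 4.46 = 2.4084 K.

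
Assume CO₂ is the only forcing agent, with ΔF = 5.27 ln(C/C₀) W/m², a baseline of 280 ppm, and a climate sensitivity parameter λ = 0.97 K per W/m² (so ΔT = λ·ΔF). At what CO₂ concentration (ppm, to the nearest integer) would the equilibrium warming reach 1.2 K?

C ≈ 354 ppm

Required forcing: ΔF = ΔT/λ = 1.2/0.97 = 1.2371 W/m².
Then ln(C/280) = ΔF/5.27 = 1.2371/5.27 = 0.23474.
So C = 280 × e^0.23474 = 280 × 1.26458 = 354.08 ppm.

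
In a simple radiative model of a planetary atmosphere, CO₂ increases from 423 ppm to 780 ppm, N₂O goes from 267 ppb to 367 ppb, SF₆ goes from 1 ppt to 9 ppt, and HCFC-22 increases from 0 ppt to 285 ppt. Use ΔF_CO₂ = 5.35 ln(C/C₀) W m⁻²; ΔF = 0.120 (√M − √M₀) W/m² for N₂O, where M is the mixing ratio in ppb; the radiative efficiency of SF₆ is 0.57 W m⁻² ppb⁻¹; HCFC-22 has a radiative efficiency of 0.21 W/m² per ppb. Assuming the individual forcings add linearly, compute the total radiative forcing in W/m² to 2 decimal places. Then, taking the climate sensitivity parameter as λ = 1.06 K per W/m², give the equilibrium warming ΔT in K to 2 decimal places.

ΔF = 3.68 W/m²; ΔT = 3.90 K

CO₂: 5.35 × ln(780/423) = 5.35 × ln(1.84397) = 5.35 × 0.61192 = 3.2738 W/m².
N₂O: 0.120 × (√367 − √267) = 0.120 × (19.1572 − 16.3401) = 0.120 × 2.8171 = 0.3381 W/m².
SF₆: Δ = 9 − 1 = 8 ppt = 0.008 ppb; ΔF = 0.57 × 0.008 = 0.0046 W/m².
HCFC-22: Δ = 285 − 0 = 285 ppt = 0.285 ppb; ΔF = 0.21 × 0.285 = 0.0599 W/m².
Total ΔF = 3.2738 + 0.3381 + 0.0046 + 0.0599 = 3.6764 W/m².
ΔT = λ ΔF = 1.06 × 3.68 = 3.9008 K.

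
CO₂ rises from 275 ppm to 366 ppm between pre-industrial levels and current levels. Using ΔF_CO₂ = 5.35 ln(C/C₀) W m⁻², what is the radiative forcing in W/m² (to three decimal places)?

CO₂: 5.35 × ln(366/275) = 5.35 × ln(1.33091) = 5.35 × 0.28586 = 1.5294 W/m².

ΔF = 1.529 W/m²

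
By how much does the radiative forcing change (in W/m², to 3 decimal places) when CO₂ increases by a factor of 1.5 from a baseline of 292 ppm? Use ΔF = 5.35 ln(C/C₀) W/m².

ΔF = 2.169 W/m²

Because the forcing depends only on the ratio C/C₀, the initial concentration does not enter.
ΔF = 5.35 × ln(1.5) = 5.35 × 0.40547 = 2.1693 W/m².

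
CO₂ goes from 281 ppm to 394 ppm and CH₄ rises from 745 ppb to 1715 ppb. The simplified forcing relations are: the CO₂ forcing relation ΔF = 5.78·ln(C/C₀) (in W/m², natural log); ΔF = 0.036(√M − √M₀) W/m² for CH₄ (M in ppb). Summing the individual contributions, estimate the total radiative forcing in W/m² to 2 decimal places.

CO₂: 5.78 × ln(394/281) = 5.78 × ln(1.40214) = 5.78 × 0.33800 = 1.9536 W/m².
CH₄: 0.036 × (√1715 − √745) = 0.036 × (41.4126 − 27.2947) = 0.036 × 14.1179 = 0.5082 W/m².
Total ΔF = 1.9536 + 0.5082 = 2.4618 W/m².

ΔF = 2.46 W/m²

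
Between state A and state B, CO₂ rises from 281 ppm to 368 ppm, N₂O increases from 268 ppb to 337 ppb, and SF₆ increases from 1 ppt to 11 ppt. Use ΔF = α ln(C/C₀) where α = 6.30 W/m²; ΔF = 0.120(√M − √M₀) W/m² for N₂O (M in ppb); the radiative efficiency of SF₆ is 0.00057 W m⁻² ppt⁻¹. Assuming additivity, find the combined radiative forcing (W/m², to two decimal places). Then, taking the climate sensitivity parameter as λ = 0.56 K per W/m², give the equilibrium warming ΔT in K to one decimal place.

ΔF = 1.94 W/m²; ΔT = 1.1 K

CO₂: 6.30 × ln(368/281) = 6.30 × ln(1.30961) = 6.30 × 0.26973 = 1.6993 W/m².
N₂O: 0.120 × (√337 − √268) = 0.120 × (18.3576 − 16.3707) = 0.120 × 1.9869 = 0.2384 W/m².
SF₆: ΔF = 0.00057 × (11 − 1) = 0.00057 × 10 = 0.0057 W/m².
Total ΔF = 1.6993 + 0.2384 + 0.0057 = 1.9434 W/m².
ΔT = λ ΔF = 0.56 × 1.94 = 1.0864 K.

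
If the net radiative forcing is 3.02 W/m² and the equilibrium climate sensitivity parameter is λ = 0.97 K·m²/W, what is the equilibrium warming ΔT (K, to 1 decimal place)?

ΔT = 2.9 K

ΔT = λ ΔF = 0.97 × 3.02 = 2.9294 K.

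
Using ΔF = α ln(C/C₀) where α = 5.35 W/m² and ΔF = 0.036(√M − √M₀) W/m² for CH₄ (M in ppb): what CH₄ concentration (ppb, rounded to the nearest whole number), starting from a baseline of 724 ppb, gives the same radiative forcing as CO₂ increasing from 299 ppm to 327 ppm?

M ≈ 1617 ppb

CO₂ forcing: 5.35 × ln(327/299) = 5.35 × 0.089517 = 0.47892 W/m².
Set 0.036(√M − √724) = 0.47892: √M = 0.47892/0.036 + √724 = 13.3033 + 26.9072 = 40.2105.
M = (40.2105)² = 1616.88 ppb.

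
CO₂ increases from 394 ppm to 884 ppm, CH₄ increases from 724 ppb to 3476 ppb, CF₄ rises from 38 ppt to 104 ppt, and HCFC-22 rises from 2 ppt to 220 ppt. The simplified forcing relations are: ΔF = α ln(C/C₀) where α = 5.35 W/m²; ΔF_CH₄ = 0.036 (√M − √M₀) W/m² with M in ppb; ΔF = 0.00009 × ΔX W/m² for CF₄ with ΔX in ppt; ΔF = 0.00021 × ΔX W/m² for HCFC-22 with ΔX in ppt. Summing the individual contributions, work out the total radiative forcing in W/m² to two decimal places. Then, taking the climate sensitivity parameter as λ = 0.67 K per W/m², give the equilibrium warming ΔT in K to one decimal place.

CO₂: 5.35 × ln(884/394) = 5.35 × ln(2.24365) = 5.35 × 0.80810 = 4.3233 W/m².
CH₄: 0.036 × (√3476 − √724) = 0.036 × (58.9576 − 26.9072) = 0.036 × 32.0504 = 1.1538 W/m².
CF₄: ΔF = 0.00009 × (104 − 38) = 0.00009 × 66 = 0.0059 W/m².
HCFC-22: ΔF = 0.00021 × (220 − 2) = 0.00021 × 218 = 0.0458 W/m².
Total ΔF = 4.3233 + 1.1538 + 0.0059 + 0.0458 = 5.5288 W/m².
ΔT = λ ΔF = 0.67 × 5.53 = 3.7051 K.

ΔF = 5.53 W/m²; ΔT = 3.7 K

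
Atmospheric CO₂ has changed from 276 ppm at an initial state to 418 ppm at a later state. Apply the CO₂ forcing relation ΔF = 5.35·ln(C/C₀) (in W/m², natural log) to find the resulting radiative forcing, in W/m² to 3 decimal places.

ΔF = 2.221 W/m²

CO₂ absorption bands are partially saturated, so forcing scales with the logarithm of the concentration ratio.
CO₂: 5.35 × ln(418/276) = 5.35 × ln(1.51449) = 5.35 × 0.41508 = 2.2207 W/m².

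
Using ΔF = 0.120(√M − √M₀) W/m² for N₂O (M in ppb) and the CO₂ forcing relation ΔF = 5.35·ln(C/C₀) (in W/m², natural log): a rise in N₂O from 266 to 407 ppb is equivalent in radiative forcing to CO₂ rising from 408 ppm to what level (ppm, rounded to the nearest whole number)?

C ≈ 445 ppm

N₂O forcing: 0.120 × (√407 − √266) = 0.120 × (20.1742 − 16.3095) = 0.120 × 3.8647 = 0.46376 W/m².
Set 5.35 ln(C/408) = 0.46376: ln(C/408) = 0.46376/5.35 = 0.08668, so C = 408 × e^0.08668 = 408 × 1.09055 = 444.94 ppm.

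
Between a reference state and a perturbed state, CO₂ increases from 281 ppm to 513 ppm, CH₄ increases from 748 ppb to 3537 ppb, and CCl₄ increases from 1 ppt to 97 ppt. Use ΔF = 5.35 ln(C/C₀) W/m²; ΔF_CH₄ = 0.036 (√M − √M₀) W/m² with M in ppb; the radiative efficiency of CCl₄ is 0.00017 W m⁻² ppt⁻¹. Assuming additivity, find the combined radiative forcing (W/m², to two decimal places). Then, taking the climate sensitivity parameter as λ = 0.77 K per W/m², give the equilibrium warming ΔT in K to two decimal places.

ΔF = 4.39 W/m²; ΔT = 3.38 K

CO₂: 5.35 × ln(513/281) = 5.35 × ln(1.82562) = 5.35 × 0.60192 = 3.2203 W/m².
CH₄: 0.036 × (√3537 − √748) = 0.036 × (59.4727 − 27.3496) = 0.036 × 32.1231 = 1.1564 W/m².
CCl₄: ΔF = 0.00017 × (97 − 1) = 0.00017 × 96 = 0.0163 W/m².
Total ΔF = 3.2203 + 1.1564 + 0.0163 = 4.3930 W/m².
ΔT = λ ΔF = 0.77 × 4.39 = 3.3803 K.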